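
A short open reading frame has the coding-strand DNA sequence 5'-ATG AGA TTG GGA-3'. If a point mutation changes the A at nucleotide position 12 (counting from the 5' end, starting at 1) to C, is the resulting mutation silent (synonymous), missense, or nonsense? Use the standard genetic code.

Position 12 falls in codon 4: GGA → Gly.
After the substitution the codon is GGC → Gly.
Both encode Gly, so the change is synonymous.

silent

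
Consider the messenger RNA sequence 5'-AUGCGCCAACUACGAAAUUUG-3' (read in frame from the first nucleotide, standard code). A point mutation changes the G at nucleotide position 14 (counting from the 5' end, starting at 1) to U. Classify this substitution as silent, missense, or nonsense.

Position 14 falls in codon 5: CGA → Arg.
After the substitution the codon is CUA → Leu.
Arg ≠ Leu, so this is a missense mutation.

missense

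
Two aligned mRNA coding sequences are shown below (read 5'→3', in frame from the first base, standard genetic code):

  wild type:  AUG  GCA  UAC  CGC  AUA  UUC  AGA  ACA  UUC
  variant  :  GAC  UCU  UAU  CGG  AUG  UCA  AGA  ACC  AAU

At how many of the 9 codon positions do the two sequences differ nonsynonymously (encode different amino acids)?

5

Codon 1: AUG Met / GAC Asp — nonsynonymous.
Codon 2: GCA Ala / UCU Ser — nonsynonymous.
Codon 3: UAC Tyr / UAU Tyr — synonymous.
Codon 4: CGC Arg / CGG Arg — synonymous.
Codon 5: AUA Ile / AUG Met — nonsynonymous.
Codon 6: UUC Phe / UCA Ser — nonsynonymous.
Codon 7: AGA Arg / AGA Arg — identical.
Codon 8: ACA Thr / ACC Thr — synonymous.
Codon 9: UUC Phe / AAU Asn — nonsynonymous.
Nonsynonymous differences: 5.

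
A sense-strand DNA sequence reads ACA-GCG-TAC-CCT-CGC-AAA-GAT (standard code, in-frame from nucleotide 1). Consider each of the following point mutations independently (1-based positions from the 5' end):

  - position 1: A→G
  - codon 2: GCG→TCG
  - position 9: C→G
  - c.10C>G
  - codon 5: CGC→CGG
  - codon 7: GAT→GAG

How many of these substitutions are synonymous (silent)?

Codon 1: ACA (Thr) → GCA (Ala) — missense.
Codon 2: GCG (Ala) → TCG (Ser) — missense.
Codon 3: TAC (Tyr) → TAG (Stop) — nonsense.
Codon 4: CCT (Pro) → GCT (Ala) — missense.
Codon 5: CGC (Arg) → CGG (Arg) — synonymous.
Codon 7: GAT (Asp) → GAG (Glu) — missense.
Synonymous: 1 of 6.

1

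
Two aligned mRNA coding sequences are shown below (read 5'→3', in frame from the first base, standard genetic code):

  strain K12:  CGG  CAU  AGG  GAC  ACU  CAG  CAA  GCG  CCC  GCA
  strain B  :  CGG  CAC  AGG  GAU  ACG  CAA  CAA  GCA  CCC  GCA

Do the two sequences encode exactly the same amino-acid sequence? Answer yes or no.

yes

Codon 1: CGG Arg / CGG Arg — identical.
Codon 2: CAU His / CAC His — synonymous.
Codon 3: AGG Arg / AGG Arg — identical.
Codon 4: GAC Asp / GAU Asp — synonymous.
Codon 5: ACU Thr / ACG Thr — synonymous.
Codon 6: CAG Gln / CAA Gln — synonymous.
Codon 7: CAA Gln / CAA Gln — identical.
Codon 8: GCG Ala / GCA Ala — synonymous.
Codon 9: CCC Pro / CCC Pro — identical.
Codon 10: GCA Ala / GCA Ala — identical.
Nonsynonymous differences: 0 → same protein.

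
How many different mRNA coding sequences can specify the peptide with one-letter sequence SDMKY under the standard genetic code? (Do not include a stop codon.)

Ser: 6 codons.
Asp: 2 codons.
Met: 1 codon.
Lys: 2 codons.
Tyr: 2 codons.
6 × 2 × 1 × 2 × 2 = 48.

48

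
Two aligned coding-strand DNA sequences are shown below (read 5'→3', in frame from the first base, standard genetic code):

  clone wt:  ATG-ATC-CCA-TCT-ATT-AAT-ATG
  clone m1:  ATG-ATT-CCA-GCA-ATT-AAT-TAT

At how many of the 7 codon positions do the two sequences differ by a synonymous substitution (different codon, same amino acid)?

1

Codon 1: ATG Met / ATG Met — identical.
Codon 2: ATC Ile / ATT Ile — synonymous.
Codon 3: CCA Pro / CCA Pro — identical.
Codon 4: TCT Ser / GCA Ala — nonsynonymous.
Codon 5: ATT Ile / ATT Ile — identical.
Codon 6: AAT Asn / AAT Asn — identical.
Codon 7: ATG Met / TAT Tyr — nonsynonymous.
Synonymous differences: 1.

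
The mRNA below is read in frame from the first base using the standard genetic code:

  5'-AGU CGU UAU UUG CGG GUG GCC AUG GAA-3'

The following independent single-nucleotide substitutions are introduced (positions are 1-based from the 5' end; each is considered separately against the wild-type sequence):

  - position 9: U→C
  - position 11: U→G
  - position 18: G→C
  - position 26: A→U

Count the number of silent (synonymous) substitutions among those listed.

2

Codon 3: UAU (Tyr) → UAC (Tyr) — synonymous.
Codon 4: UUG (Leu) → UGG (Trp) — missense.
Codon 6: GUG (Val) → GUC (Val) — synonymous.
Codon 9: GAA (Glu) → GUA (Val) — missense.
Synonymous: 2 of 4.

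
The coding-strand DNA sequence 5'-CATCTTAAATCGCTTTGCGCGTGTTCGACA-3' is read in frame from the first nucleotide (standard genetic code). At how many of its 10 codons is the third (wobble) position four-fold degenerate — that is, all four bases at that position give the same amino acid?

6

Codon 1 CAT (His): third position 2-fold.
Codon 2 CTT (Leu): third position 4-fold.
Codon 3 AAA (Lys): third position 2-fold.
Codon 4 TCG (Ser): third position 4-fold.
Codon 5 CTT (Leu): third position 4-fold.
Codon 6 TGC (Cys): third position 2-fold.
Codon 7 GCG (Ala): third position 4-fold.
Codon 8 TGT (Cys): third position 2-fold.
Codon 9 TCG (Ser): third position 4-fold.
Codon 10 ACA (Thr): third position 4-fold.
Four-fold degenerate third positions: 6.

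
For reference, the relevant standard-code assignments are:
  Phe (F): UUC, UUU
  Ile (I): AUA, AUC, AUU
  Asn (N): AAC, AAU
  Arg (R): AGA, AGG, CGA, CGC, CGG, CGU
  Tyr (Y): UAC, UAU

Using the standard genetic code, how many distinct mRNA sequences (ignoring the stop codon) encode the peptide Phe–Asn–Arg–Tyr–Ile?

Phe: 2 codons.
Asn: 2 codons.
Arg: 6 codons.
Tyr: 2 codons.
Ile: 3 codons.
2 × 2 × 6 × 2 × 3 = 144.

144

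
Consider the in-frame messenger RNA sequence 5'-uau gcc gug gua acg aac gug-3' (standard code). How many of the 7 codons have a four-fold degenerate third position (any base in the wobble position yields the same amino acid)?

Codon 1 UAU (Tyr): third position 2-fold.
Codon 2 GCC (Ala): third position 4-fold.
Codon 3 GUG (Val): third position 4-fold.
Codon 4 GUA (Val): third position 4-fold.
Codon 5 ACG (Thr): third position 4-fold.
Codon 6 AAC (Asn): third position 2-fold.
Codon 7 GUG (Val): third position 4-fold.
Four-fold degenerate third positions: 5.

5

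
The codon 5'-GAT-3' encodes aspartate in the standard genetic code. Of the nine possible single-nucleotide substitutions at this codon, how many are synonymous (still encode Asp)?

Position 1: none → 0 synonymous.
Position 2: none → 0 synonymous.
Position 3: GAC → 1 synonymous.
Total: 0 + 0 + 1 = 1.

1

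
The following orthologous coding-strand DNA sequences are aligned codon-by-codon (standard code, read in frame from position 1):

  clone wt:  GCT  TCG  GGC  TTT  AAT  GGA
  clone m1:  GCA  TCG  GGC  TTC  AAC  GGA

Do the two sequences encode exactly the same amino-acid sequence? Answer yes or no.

Codon 1: GCT Ala / GCA Ala — synonymous.
Codon 2: TCG Ser / TCG Ser — identical.
Codon 3: GGC Gly / GGC Gly — identical.
Codon 4: TTT Phe / TTC Phe — synonymous.
Codon 5: AAT Asn / AAC Asn — synonymous.
Codon 6: GGA Gly / GGA Gly — identical.
Nonsynonymous differences: 0 → same protein.

yes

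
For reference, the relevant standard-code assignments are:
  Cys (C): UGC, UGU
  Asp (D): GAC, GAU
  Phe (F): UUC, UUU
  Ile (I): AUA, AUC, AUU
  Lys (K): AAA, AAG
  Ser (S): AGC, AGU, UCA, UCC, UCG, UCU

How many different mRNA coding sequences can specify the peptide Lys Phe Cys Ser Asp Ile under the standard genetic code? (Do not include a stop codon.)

Lys: 2 codons.
Phe: 2 codons.
Cys: 2 codons.
Ser: 6 codons.
Asp: 2 codons.
Ile: 3 codons.
2 × 2 × 2 × 6 × 2 × 3 = 288.

288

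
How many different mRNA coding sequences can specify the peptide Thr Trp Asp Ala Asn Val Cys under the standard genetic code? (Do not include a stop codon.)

512

Thr: 4 codons.
Trp: 1 codon.
Asp: 2 codons.
Ala: 4 codons.
Asn: 2 codons.
Val: 4 codons.
Cys: 2 codons.
4 × 1 × 2 × 4 × 2 × 4 × 2 = 512.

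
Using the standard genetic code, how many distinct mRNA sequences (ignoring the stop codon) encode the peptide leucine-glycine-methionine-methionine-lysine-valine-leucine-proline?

4608

Leu: 6 codons.
Gly: 4 codons.
Met: 1 codon.
Met: 1 codon.
Lys: 2 codons.
Val: 4 codons.
Leu: 6 codons.
Pro: 4 codons.
6 × 4 × 1 × 1 × 2 × 4 × 6 × 4 = 4608.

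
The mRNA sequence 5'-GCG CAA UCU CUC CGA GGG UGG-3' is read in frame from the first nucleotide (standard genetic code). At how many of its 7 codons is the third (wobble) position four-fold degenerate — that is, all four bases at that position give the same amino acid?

5

Codon 1 GCG (Ala): third position 4-fold.
Codon 2 CAA (Gln): third position 2-fold.
Codon 3 UCU (Ser): third position 4-fold.
Codon 4 CUC (Leu): third position 4-fold.
Codon 5 CGA (Arg): third position 4-fold.
Codon 6 GGG (Gly): third position 4-fold.
Codon 7 UGG (Trp): third position 1-fold.
Four-fold degenerate third positions: 5.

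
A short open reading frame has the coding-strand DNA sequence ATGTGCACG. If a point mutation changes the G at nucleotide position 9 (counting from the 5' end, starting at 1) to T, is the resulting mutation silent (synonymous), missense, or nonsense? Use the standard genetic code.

Position 9 falls in codon 3: ACG → Thr.
After the substitution the codon is ACT → Thr.
Both encode Thr, so the change is synonymous.

silent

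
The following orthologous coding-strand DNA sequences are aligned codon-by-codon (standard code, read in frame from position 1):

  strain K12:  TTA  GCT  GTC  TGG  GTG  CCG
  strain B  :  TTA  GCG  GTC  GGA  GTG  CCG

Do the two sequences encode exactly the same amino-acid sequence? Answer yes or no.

Codon 1: TTA Leu / TTA Leu — identical.
Codon 2: GCT Ala / GCG Ala — synonymous.
Codon 3: GTC Val / GTC Val — identical.
Codon 4: TGG Trp / GGA Gly — nonsynonymous.
Codon 5: GTG Val / GTG Val — identical.
Codon 6: CCG Pro / CCG Pro — identical.
Nonsynonymous differences: 1 → different protein.

no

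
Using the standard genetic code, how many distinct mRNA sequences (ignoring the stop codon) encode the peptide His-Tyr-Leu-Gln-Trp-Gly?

192

His: 2 codons.
Tyr: 2 codons.
Leu: 6 codons.
Gln: 2 codons.
Trp: 1 codon.
Gly: 4 codons.
2 × 2 × 6 × 2 × 1 × 4 = 192.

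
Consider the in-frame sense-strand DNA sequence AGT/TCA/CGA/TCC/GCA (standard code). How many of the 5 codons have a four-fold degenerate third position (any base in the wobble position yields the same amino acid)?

4

Codon 1 AGT (Ser): third position 2-fold.
Codon 2 TCA (Ser): third position 4-fold.
Codon 3 CGA (Arg): third position 4-fold.
Codon 4 TCC (Ser): third position 4-fold.
Codon 5 GCA (Ala): third position 4-fold.
Four-fold degenerate third positions: 4.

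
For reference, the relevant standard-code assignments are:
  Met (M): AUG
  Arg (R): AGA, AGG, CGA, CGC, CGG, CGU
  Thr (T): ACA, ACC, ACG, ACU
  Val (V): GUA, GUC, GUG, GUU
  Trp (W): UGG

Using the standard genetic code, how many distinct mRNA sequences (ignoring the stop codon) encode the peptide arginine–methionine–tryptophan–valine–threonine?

96

Arg: 6 codons.
Met: 1 codon.
Trp: 1 codon.
Val: 4 codons.
Thr: 4 codons.
6 × 1 × 1 × 4 × 4 = 96.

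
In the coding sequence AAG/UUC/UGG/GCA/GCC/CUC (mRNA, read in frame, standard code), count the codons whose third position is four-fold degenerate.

3

Codon 1 AAG (Lys): third position 2-fold.
Codon 2 UUC (Phe): third position 2-fold.
Codon 3 UGG (Trp): third position 1-fold.
Codon 4 GCA (Ala): third position 4-fold.
Codon 5 GCC (Ala): third position 4-fold.
Codon 6 CUC (Leu): third position 4-fold.
Four-fold degenerate third positions: 3.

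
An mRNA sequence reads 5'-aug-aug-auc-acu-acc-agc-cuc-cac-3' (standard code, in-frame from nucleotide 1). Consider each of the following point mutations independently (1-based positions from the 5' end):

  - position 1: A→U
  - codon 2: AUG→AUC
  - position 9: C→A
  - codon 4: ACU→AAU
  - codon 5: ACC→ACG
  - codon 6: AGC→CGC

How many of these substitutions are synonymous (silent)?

2

Codon 1: AUG (Met) → UUG (Leu) — missense.
Codon 2: AUG (Met) → AUC (Ile) — missense.
Codon 3: AUC (Ile) → AUA (Ile) — synonymous.
Codon 4: ACU (Thr) → AAU (Asn) — missense.
Codon 5: ACC (Thr) → ACG (Thr) — synonymous.
Codon 6: AGC (Ser) → CGC (Arg) — missense.
Synonymous: 2 of 6.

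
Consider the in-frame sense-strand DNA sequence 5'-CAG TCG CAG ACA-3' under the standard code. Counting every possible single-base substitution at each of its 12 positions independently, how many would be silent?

8

Codon 1 (CAG, Gln): 1 synonymous substitution.
Codon 2 (TCG, Ser): 3 synonymous substitutions.
Codon 3 (CAG, Gln): 1 synonymous substitution.
Codon 4 (ACA, Thr): 3 synonymous substitutions.
Total: 1 + 3 + 1 + 3 = 8.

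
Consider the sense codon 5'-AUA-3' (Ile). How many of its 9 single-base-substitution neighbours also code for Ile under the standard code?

Position 1: none → 0 synonymous.
Position 2: none → 0 synonymous.
Position 3: AUU, AUC → 2 synonymous.
Total: 0 + 0 + 2 = 2.

2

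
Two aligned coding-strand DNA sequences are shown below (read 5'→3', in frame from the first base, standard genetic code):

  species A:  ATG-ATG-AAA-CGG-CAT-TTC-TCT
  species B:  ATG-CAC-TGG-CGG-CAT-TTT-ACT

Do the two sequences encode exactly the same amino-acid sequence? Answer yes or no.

Codon 1: ATG Met / ATG Met — identical.
Codon 2: ATG Met / CAC His — nonsynonymous.
Codon 3: AAA Lys / TGG Trp — nonsynonymous.
Codon 4: CGG Arg / CGG Arg — identical.
Codon 5: CAT His / CAT His — identical.
Codon 6: TTC Phe / TTT Phe — synonymous.
Codon 7: TCT Ser / ACT Thr — nonsynonymous.
Nonsynonymous differences: 3 → different protein.

no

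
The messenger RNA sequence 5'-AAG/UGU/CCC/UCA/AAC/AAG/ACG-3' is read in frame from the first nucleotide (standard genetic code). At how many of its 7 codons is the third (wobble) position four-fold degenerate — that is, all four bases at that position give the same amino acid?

Codon 1 AAG (Lys): third position 2-fold.
Codon 2 UGU (Cys): third position 2-fold.
Codon 3 CCC (Pro): third position 4-fold.
Codon 4 UCA (Ser): third position 4-fold.
Codon 5 AAC (Asn): third position 2-fold.
Codon 6 AAG (Lys): third position 2-fold.
Codon 7 ACG (Thr): third position 4-fold.
Four-fold degenerate third positions: 3.

3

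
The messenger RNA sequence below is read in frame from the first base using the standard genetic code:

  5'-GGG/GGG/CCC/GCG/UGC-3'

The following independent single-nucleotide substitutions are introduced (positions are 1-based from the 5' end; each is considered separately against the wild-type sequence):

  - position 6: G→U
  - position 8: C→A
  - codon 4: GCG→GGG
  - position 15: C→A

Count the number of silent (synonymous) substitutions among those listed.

1

Codon 2: GGG (Gly) → GGU (Gly) — synonymous.
Codon 3: CCC (Pro) → CAC (His) — missense.
Codon 4: GCG (Ala) → GGG (Gly) — missense.
Codon 5: UGC (Cys) → UGA (Stop) — nonsense.
Synonymous: 1 of 4.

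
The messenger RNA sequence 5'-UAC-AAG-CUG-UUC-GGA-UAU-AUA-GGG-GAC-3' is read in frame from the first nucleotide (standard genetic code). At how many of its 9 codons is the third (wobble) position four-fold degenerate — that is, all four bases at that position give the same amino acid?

Codon 1 UAC (Tyr): third position 2-fold.
Codon 2 AAG (Lys): third position 2-fold.
Codon 3 CUG (Leu): third position 4-fold.
Codon 4 UUC (Phe): third position 2-fold.
Codon 5 GGA (Gly): third position 4-fold.
Codon 6 UAU (Tyr): third position 2-fold.
Codon 7 AUA (Ile): third position 3-fold.
Codon 8 GGG (Gly): third position 4-fold.
Codon 9 GAC (Asp): third position 2-fold.
Four-fold degenerate third positions: 3.

3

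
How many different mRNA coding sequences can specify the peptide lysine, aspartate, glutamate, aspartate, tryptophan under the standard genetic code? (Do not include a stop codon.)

16

Lys: 2 codons.
Asp: 2 codons.
Glu: 2 codons.
Asp: 2 codons.
Trp: 1 codon.
2 × 2 × 2 × 2 × 1 = 16.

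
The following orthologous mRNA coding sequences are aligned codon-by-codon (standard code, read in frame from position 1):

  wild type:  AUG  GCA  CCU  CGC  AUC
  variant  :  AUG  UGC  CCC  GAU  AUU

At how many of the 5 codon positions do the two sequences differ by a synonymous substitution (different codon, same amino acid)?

2

Codon 1: AUG Met / AUG Met — identical.
Codon 2: GCA Ala / UGC Cys — nonsynonymous.
Codon 3: CCU Pro / CCC Pro — synonymous.
Codon 4: CGC Arg / GAU Asp — nonsynonymous.
Codon 5: AUC Ile / AUU Ile — synonymous.
Synonymous differences: 2.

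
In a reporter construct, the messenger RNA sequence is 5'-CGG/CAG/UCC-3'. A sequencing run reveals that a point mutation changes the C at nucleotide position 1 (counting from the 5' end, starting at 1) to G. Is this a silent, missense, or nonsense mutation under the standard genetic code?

Position 1 falls in codon 1: CGG → Arg.
After the substitution the codon is GGG → Gly.
Arg ≠ Gly, so this is a missense mutation.

missense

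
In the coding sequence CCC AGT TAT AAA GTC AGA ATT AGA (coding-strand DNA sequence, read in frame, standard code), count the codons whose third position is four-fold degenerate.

2

Codon 1 CCC (Pro): third position 4-fold.
Codon 2 AGT (Ser): third position 2-fold.
Codon 3 TAT (Tyr): third position 2-fold.
Codon 4 AAA (Lys): third position 2-fold.
Codon 5 GTC (Val): third position 4-fold.
Codon 6 AGA (Arg): third position 2-fold.
Codon 7 ATT (Ile): third position 3-fold.
Codon 8 AGA (Arg): third position 2-fold.
Four-fold degenerate third positions: 2.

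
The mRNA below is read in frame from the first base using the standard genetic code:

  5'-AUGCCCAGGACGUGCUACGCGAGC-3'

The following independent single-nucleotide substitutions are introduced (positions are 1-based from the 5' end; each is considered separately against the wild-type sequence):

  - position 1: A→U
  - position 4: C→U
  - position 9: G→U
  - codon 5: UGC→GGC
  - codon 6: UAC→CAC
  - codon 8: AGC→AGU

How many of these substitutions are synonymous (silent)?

1

Codon 1: AUG (Met) → UUG (Leu) — missense.
Codon 2: CCC (Pro) → UCC (Ser) — missense.
Codon 3: AGG (Arg) → AGU (Ser) — missense.
Codon 5: UGC (Cys) → GGC (Gly) — missense.
Codon 6: UAC (Tyr) → CAC (His) — missense.
Codon 8: AGC (Ser) → AGU (Ser) — synonymous.
Synonymous: 1 of 6.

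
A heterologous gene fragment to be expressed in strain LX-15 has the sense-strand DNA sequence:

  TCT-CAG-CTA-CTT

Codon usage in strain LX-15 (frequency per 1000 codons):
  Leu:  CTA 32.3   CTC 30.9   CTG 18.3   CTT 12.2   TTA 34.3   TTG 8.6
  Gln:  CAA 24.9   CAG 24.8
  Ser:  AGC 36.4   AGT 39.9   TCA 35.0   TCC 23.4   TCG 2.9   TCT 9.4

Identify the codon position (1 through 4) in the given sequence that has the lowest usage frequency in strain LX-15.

1

Codon 1 TCT (Ser): 9.4 per 1000.
Codon 2 CAG (Gln): 24.8 per 1000.
Codon 3 CTA (Leu): 32.3 per 1000.
Codon 4 CTT (Leu): 12.2 per 1000.
Lowest frequency is 9.4 at codon 1.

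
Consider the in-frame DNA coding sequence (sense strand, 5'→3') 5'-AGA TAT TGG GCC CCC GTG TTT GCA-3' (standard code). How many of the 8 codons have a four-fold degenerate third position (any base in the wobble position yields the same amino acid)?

Codon 1 AGA (Arg): third position 2-fold.
Codon 2 TAT (Tyr): third position 2-fold.
Codon 3 TGG (Trp): third position 1-fold.
Codon 4 GCC (Ala): third position 4-fold.
Codon 5 CCC (Pro): third position 4-fold.
Codon 6 GTG (Val): third position 4-fold.
Codon 7 TTT (Phe): third position 2-fold.
Codon 8 GCA (Ala): third position 4-fold.
Four-fold degenerate third positions: 4.

4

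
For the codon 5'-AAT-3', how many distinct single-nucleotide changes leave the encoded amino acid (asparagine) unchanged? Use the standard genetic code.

1

Position 1: none → 0 synonymous.
Position 2: none → 0 synonymous.
Position 3: AAC → 1 synonymous.
Total: 0 + 0 + 1 = 1.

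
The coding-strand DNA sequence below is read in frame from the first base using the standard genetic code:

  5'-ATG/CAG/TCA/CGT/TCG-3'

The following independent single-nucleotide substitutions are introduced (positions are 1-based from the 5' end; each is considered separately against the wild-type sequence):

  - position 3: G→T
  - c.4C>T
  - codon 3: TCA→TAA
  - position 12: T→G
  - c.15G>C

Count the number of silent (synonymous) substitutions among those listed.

Codon 1: ATG (Met) → ATT (Ile) — missense.
Codon 2: CAG (Gln) → TAG (Stop) — nonsense.
Codon 3: TCA (Ser) → TAA (Stop) — nonsense.
Codon 4: CGT (Arg) → CGG (Arg) — synonymous.
Codon 5: TCG (Ser) → TCC (Ser) — synonymous.
Synonymous: 2 of 5.

2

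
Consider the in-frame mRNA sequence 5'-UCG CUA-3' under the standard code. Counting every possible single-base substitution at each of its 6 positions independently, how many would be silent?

Codon 1 (UCG, Ser): 3 synonymous substitutions.
Codon 2 (CUA, Leu): 4 synonymous substitutions.
Total: 3 + 4 = 7.

7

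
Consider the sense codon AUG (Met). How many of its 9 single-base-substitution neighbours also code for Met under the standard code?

Position 1: none → 0 synonymous.
Position 2: none → 0 synonymous.
Position 3: none → 0 synonymous.
Total: 0 + 0 + 0 = 0.

0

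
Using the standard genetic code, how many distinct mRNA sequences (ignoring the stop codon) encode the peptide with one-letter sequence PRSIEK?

1728

Pro: 4 codons.
Arg: 6 codons.
Ser: 6 codons.
Ile: 3 codons.
Glu: 2 codons.
Lys: 2 codons.
4 × 6 × 6 × 3 × 2 × 2 = 1728.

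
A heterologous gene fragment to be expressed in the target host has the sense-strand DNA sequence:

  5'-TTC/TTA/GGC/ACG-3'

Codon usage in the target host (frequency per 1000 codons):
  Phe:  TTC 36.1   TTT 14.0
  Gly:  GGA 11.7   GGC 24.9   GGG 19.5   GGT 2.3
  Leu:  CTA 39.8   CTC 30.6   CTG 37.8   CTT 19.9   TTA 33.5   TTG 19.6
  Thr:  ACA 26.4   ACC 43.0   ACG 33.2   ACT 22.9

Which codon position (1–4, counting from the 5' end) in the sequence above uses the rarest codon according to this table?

3

Codon 1 TTC (Phe): 36.1 per 1000.
Codon 2 TTA (Leu): 33.5 per 1000.
Codon 3 GGC (Gly): 24.9 per 1000.
Codon 4 ACG (Thr): 33.2 per 1000.
Lowest frequency is 24.9 at codon 3.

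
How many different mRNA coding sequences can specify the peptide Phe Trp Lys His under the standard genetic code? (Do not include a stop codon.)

Phe: 2 codons.
Trp: 1 codon.
Lys: 2 codons.
His: 2 codons.
2 × 1 × 2 × 2 = 8.

8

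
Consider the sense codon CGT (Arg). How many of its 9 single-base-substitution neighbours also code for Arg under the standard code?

3

Position 1: none → 0 synonymous.
Position 2: none → 0 synonymous.
Position 3: CGC, CGA, CGG → 3 synonymous.
Total: 0 + 0 + 3 = 3.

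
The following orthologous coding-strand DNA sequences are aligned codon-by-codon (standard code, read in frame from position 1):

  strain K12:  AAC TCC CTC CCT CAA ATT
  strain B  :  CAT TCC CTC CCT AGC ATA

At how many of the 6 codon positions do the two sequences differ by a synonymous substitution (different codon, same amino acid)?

1

Codon 1: AAC Asn / CAT His — nonsynonymous.
Codon 2: TCC Ser / TCC Ser — identical.
Codon 3: CTC Leu / CTC Leu — identical.
Codon 4: CCT Pro / CCT Pro — identical.
Codon 5: CAA Gln / AGC Ser — nonsynonymous.
Codon 6: ATT Ile / ATA Ile — synonymous.
Synonymous differences: 1.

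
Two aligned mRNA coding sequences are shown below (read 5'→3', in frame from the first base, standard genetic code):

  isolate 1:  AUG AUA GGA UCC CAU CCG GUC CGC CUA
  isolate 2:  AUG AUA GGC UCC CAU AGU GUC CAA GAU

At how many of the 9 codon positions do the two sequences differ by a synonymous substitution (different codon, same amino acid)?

Codon 1: AUG Met / AUG Met — identical.
Codon 2: AUA Ile / AUA Ile — identical.
Codon 3: GGA Gly / GGC Gly — synonymous.
Codon 4: UCC Ser / UCC Ser — identical.
Codon 5: CAU His / CAU His — identical.
Codon 6: CCG Pro / AGU Ser — nonsynonymous.
Codon 7: GUC Val / GUC Val — identical.
Codon 8: CGC Arg / CAA Gln — nonsynonymous.
Codon 9: CUA Leu / GAU Asp — nonsynonymous.
Synonymous differences: 1.

1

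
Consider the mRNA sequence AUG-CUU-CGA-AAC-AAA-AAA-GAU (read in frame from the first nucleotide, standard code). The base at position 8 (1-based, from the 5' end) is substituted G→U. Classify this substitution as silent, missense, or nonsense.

Position 8 falls in codon 3: CGA → Arg.
After the substitution the codon is CUA → Leu.
Arg ≠ Leu, so this is a missense mutation.

missense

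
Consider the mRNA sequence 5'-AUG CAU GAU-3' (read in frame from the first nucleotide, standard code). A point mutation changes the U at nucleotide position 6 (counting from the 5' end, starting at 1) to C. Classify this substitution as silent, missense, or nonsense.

silent

Position 6 falls in codon 2: CAU → His.
After the substitution the codon is CAC → His.
Both encode His, so the change is synonymous.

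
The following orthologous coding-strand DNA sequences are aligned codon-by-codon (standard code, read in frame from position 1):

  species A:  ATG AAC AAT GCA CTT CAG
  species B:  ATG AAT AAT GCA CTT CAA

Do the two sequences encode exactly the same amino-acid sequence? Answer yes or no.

yes

Codon 1: ATG Met / ATG Met — identical.
Codon 2: AAC Asn / AAT Asn — synonymous.
Codon 3: AAT Asn / AAT Asn — identical.
Codon 4: GCA Ala / GCA Ala — identical.
Codon 5: CTT Leu / CTT Leu — identical.
Codon 6: CAG Gln / CAA Gln — synonymous.
Nonsynonymous differences: 0 → same protein.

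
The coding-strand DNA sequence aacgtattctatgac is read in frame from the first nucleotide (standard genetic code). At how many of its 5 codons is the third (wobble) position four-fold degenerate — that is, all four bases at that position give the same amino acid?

1

Codon 1 AAC (Asn): third position 2-fold.
Codon 2 GTA (Val): third position 4-fold.
Codon 3 TTC (Phe): third position 2-fold.
Codon 4 TAT (Tyr): third position 2-fold.
Codon 5 GAC (Asp): third position 2-fold.
Four-fold degenerate third positions: 1.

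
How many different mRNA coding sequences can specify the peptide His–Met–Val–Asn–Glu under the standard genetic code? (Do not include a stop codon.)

His: 2 codons.
Met: 1 codon.
Val: 4 codons.
Asn: 2 codons.
Glu: 2 codons.
2 × 1 × 4 × 2 × 2 = 32.

32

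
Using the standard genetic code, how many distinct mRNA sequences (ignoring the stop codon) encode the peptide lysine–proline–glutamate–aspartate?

32

Lys: 2 codons.
Pro: 4 codons.
Glu: 2 codons.
Asp: 2 codons.
2 × 4 × 2 × 2 = 32.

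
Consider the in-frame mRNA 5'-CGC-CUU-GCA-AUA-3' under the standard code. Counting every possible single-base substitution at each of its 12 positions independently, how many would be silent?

Codon 1 (CGC, Arg): 3 synonymous substitutions.
Codon 2 (CUU, Leu): 3 synonymous substitutions.
Codon 3 (GCA, Ala): 3 synonymous substitutions.
Codon 4 (AUA, Ile): 2 synonymous substitutions.
Total: 3 + 3 + 3 + 2 = 11.

11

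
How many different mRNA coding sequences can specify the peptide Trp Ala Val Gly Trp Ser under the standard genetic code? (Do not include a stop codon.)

Trp: 1 codon.
Ala: 4 codons.
Val: 4 codons.
Gly: 4 codons.
Trp: 1 codon.
Ser: 6 codons.
1 × 4 × 4 × 4 × 1 × 6 = 384.

384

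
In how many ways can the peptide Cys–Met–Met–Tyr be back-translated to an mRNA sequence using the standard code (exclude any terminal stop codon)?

4

Cys: 2 codons.
Met: 1 codon.
Met: 1 codon.
Tyr: 2 codons.
2 × 1 × 1 × 2 = 4.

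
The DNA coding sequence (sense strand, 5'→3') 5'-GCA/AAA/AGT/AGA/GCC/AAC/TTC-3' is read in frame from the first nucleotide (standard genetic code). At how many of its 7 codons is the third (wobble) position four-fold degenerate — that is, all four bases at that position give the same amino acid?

2

Codon 1 GCA (Ala): third position 4-fold.
Codon 2 AAA (Lys): third position 2-fold.
Codon 3 AGT (Ser): third position 2-fold.
Codon 4 AGA (Arg): third position 2-fold.
Codon 5 GCC (Ala): third position 4-fold.
Codon 6 AAC (Asn): third position 2-fold.
Codon 7 TTC (Phe): third position 2-fold.
Four-fold degenerate third positions: 2.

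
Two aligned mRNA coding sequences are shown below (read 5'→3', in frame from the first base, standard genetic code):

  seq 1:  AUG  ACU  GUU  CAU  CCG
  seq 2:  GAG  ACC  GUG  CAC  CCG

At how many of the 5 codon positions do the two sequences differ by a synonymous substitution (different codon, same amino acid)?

Codon 1: AUG Met / GAG Glu — nonsynonymous.
Codon 2: ACU Thr / ACC Thr — synonymous.
Codon 3: GUU Val / GUG Val — synonymous.
Codon 4: CAU His / CAC His — synonymous.
Codon 5: CCG Pro / CCG Pro — identical.
Synonymous differences: 3.

3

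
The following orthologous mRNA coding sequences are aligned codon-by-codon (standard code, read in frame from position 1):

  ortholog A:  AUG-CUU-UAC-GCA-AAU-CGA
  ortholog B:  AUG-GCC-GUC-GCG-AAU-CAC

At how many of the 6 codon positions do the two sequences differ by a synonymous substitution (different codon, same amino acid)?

Codon 1: AUG Met / AUG Met — identical.
Codon 2: CUU Leu / GCC Ala — nonsynonymous.
Codon 3: UAC Tyr / GUC Val — nonsynonymous.
Codon 4: GCA Ala / GCG Ala — synonymous.
Codon 5: AAU Asn / AAU Asn — identical.
Codon 6: CGA Arg / CAC His — nonsynonymous.
Synonymous differences: 1.

1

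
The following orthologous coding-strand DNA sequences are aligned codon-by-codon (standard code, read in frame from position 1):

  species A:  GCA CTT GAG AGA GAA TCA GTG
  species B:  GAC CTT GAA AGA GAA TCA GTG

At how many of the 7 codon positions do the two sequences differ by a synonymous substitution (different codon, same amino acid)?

Codon 1: GCA Ala / GAC Asp — nonsynonymous.
Codon 2: CTT Leu / CTT Leu — identical.
Codon 3: GAG Glu / GAA Glu — synonymous.
Codon 4: AGA Arg / AGA Arg — identical.
Codon 5: GAA Glu / GAA Glu — identical.
Codon 6: TCA Ser / TCA Ser — identical.
Codon 7: GTG Val / GTG Val — identical.
Synonymous differences: 1.

1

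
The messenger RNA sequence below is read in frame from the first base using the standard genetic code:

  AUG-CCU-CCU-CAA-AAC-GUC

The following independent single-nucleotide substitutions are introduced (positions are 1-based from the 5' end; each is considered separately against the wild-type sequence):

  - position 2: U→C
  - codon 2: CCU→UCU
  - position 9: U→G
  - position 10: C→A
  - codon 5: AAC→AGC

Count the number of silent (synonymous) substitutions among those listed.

Codon 1: AUG (Met) → ACG (Thr) — missense.
Codon 2: CCU (Pro) → UCU (Ser) — missense.
Codon 3: CCU (Pro) → CCG (Pro) — synonymous.
Codon 4: CAA (Gln) → AAA (Lys) — missense.
Codon 5: AAC (Asn) → AGC (Ser) — missense.
Synonymous: 1 of 5.

1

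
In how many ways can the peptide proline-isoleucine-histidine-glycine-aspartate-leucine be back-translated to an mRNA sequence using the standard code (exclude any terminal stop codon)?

1152

Pro: 4 codons.
Ile: 3 codons.
His: 2 codons.
Gly: 4 codons.
Asp: 2 codons.
Leu: 6 codons.
4 × 3 × 2 × 4 × 2 × 6 = 1152.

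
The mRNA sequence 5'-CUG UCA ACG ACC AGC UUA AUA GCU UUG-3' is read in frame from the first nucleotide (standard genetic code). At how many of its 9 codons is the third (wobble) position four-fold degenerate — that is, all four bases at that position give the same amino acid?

Codon 1 CUG (Leu): third position 4-fold.
Codon 2 UCA (Ser): third position 4-fold.
Codon 3 ACG (Thr): third position 4-fold.
Codon 4 ACC (Thr): third position 4-fold.
Codon 5 AGC (Ser): third position 2-fold.
Codon 6 UUA (Leu): third position 2-fold.
Codon 7 AUA (Ile): third position 3-fold.
Codon 8 GCU (Ala): third position 4-fold.
Codon 9 UUG (Leu): third position 2-fold.
Four-fold degenerate third positions: 5.

5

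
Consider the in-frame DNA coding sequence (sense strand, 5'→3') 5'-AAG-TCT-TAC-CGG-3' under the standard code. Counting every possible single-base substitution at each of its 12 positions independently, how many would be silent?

9

Codon 1 (AAG, Lys): 1 synonymous substitution.
Codon 2 (TCT, Ser): 3 synonymous substitutions.
Codon 3 (TAC, Tyr): 1 synonymous substitution.
Codon 4 (CGG, Arg): 4 synonymous substitutions.
Total: 1 + 3 + 1 + 4 = 9.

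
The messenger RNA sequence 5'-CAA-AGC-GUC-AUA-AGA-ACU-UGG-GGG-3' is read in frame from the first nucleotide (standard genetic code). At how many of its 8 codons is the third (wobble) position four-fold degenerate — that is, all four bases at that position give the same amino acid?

Codon 1 CAA (Gln): third position 2-fold.
Codon 2 AGC (Ser): third position 2-fold.
Codon 3 GUC (Val): third position 4-fold.
Codon 4 AUA (Ile): third position 3-fold.
Codon 5 AGA (Arg): third position 2-fold.
Codon 6 ACU (Thr): third position 4-fold.
Codon 7 UGG (Trp): third position 1-fold.
Codon 8 GGG (Gly): third position 4-fold.
Four-fold degenerate third positions: 3.

3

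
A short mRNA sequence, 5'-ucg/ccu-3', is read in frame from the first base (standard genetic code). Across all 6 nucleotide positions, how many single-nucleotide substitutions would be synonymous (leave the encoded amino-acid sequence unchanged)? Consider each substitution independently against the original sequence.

6

Codon 1 (UCG, Ser): 3 synonymous substitutions.
Codon 2 (CCU, Pro): 3 synonymous substitutions.
Total: 3 + 3 = 6.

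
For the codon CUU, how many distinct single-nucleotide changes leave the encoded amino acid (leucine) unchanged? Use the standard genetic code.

3

Position 1: none → 0 synonymous.
Position 2: none → 0 synonymous.
Position 3: CUC, CUA, CUG → 3 synonymous.
Total: 0 + 0 + 3 = 3.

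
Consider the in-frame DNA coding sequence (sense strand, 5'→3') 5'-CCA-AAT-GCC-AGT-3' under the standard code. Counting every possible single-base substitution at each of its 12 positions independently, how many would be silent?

8

Codon 1 (CCA, Pro): 3 synonymous substitutions.
Codon 2 (AAT, Asn): 1 synonymous substitution.
Codon 3 (GCC, Ala): 3 synonymous substitutions.
Codon 4 (AGT, Ser): 1 synonymous substitution.
Total: 3 + 1 + 3 + 1 = 8.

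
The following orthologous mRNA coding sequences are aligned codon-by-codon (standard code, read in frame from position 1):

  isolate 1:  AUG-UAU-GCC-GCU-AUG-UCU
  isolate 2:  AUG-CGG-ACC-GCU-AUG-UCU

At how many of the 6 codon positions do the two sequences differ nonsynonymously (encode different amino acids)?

2

Codon 1: AUG Met / AUG Met — identical.
Codon 2: UAU Tyr / CGG Arg — nonsynonymous.
Codon 3: GCC Ala / ACC Thr — nonsynonymous.
Codon 4: GCU Ala / GCU Ala — identical.
Codon 5: AUG Met / AUG Met — identical.
Codon 6: UCU Ser / UCU Ser — identical.
Nonsynonymous differences: 2.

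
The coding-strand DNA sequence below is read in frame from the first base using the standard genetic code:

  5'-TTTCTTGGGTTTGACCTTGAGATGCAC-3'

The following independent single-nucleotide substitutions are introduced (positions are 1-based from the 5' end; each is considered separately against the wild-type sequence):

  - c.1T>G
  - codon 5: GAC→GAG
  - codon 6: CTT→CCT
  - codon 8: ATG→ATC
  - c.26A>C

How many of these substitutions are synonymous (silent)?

0

Codon 1: TTT (Phe) → GTT (Val) — missense.
Codon 5: GAC (Asp) → GAG (Glu) — missense.
Codon 6: CTT (Leu) → CCT (Pro) — missense.
Codon 8: ATG (Met) → ATC (Ile) — missense.
Codon 9: CAC (His) → CCC (Pro) — missense.
Synonymous: 0 of 5.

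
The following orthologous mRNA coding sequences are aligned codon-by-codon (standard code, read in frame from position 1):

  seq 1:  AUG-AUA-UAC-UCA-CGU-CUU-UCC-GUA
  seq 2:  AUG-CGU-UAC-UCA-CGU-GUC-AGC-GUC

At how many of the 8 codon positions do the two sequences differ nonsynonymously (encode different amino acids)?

Codon 1: AUG Met / AUG Met — identical.
Codon 2: AUA Ile / CGU Arg — nonsynonymous.
Codon 3: UAC Tyr / UAC Tyr — identical.
Codon 4: UCA Ser / UCA Ser — identical.
Codon 5: CGU Arg / CGU Arg — identical.
Codon 6: CUU Leu / GUC Val — nonsynonymous.
Codon 7: UCC Ser / AGC Ser — synonymous.
Codon 8: GUA Val / GUC Val — synonymous.
Nonsynonymous differences: 2.

2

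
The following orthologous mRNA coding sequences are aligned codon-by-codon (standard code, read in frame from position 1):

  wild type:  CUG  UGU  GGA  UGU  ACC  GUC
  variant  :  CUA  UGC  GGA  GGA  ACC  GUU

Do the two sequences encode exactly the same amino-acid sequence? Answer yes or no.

no

Codon 1: CUG Leu / CUA Leu — synonymous.
Codon 2: UGU Cys / UGC Cys — synonymous.
Codon 3: GGA Gly / GGA Gly — identical.
Codon 4: UGU Cys / GGA Gly — nonsynonymous.
Codon 5: ACC Thr / ACC Thr — identical.
Codon 6: GUC Val / GUU Val — synonymous.
Nonsynonymous differences: 1 → different protein.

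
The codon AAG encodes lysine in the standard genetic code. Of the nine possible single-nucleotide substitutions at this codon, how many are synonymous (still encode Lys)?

1

Position 1: none → 0 synonymous.
Position 2: none → 0 synonymous.
Position 3: AAA → 1 synonymous.
Total: 0 + 0 + 1 = 1.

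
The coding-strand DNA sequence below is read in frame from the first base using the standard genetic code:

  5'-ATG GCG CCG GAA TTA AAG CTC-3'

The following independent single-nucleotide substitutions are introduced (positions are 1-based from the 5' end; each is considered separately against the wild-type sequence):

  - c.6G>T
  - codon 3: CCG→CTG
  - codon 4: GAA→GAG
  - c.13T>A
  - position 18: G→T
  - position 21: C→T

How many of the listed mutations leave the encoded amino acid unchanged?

Codon 2: GCG (Ala) → GCT (Ala) — synonymous.
Codon 3: CCG (Pro) → CTG (Leu) — missense.
Codon 4: GAA (Glu) → GAG (Glu) — synonymous.
Codon 5: TTA (Leu) → ATA (Ile) — missense.
Codon 6: AAG (Lys) → AAT (Asn) — missense.
Codon 7: CTC (Leu) → CTT (Leu) — synonymous.
Synonymous: 3 of 6.

3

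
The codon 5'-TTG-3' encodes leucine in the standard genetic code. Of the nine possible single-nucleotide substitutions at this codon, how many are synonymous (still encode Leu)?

Position 1: CTG → 1 synonymous.
Position 2: none → 0 synonymous.
Position 3: TTA → 1 synonymous.
Total: 1 + 0 + 1 = 2.

2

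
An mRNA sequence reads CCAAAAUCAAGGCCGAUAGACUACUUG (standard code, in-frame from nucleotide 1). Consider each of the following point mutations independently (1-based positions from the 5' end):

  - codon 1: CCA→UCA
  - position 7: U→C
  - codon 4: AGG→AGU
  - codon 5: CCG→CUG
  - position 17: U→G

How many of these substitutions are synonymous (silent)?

0

Codon 1: CCA (Pro) → UCA (Ser) — missense.
Codon 3: UCA (Ser) → CCA (Pro) — missense.
Codon 4: AGG (Arg) → AGU (Ser) — missense.
Codon 5: CCG (Pro) → CUG (Leu) — missense.
Codon 6: AUA (Ile) → AGA (Arg) — missense.
Synonymous: 0 of 5.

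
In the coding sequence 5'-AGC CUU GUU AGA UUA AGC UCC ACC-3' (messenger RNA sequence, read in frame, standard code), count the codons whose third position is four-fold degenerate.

Codon 1 AGC (Ser): third position 2-fold.
Codon 2 CUU (Leu): third position 4-fold.
Codon 3 GUU (Val): third position 4-fold.
Codon 4 AGA (Arg): third position 2-fold.
Codon 5 UUA (Leu): third position 2-fold.
Codon 6 AGC (Ser): third position 2-fold.
Codon 7 UCC (Ser): third position 4-fold.
Codon 8 ACC (Thr): third position 4-fold.
Four-fold degenerate third positions: 4.

4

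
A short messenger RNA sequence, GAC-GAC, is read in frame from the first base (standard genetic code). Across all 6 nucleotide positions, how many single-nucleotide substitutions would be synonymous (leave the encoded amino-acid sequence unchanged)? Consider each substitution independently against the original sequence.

2

Codon 1 (GAC, Asp): 1 synonymous substitution.
Codon 2 (GAC, Asp): 1 synonymous substitution.
Total: 1 + 1 = 2.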